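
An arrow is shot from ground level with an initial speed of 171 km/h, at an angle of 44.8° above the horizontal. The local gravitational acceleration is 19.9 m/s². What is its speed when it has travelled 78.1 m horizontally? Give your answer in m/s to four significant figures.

36.00 m/s

Convert: 171 km/h = 171/3.6 = 47.50 m/s.
Resolve: vₓ = 47.50 cos 44.8° = 33.70 m/s and v_y0 = 47.50 sin 44.8° = 33.47 m/s.
At x = 78.1 m, t = x/vₓ = 78.1/33.70 = 2.317 s.
Vertical velocity there: v_y = v_y0 − g t = 33.47 − 19.9 × 2.317 = −12.64 m/s.
Speed: √(vₓ² + v_y²) = √(33.70² + 12.64²) = 36.00 m/s.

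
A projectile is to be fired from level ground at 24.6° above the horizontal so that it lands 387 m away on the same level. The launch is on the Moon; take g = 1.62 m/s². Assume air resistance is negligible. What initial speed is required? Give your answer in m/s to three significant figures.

From R = (v₀² / g) sin 2θ: v₀ = √(gR / sin 2θ).
v₀ = √(1.62 × 387 / sin 49.20°) = √(626.9 / 0.7570) = √828.20 = 28.78 m/s.

28.8 m/s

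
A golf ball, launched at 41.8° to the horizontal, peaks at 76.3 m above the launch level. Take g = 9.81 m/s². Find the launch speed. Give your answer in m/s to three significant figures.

At the peak v_y = 0, so v_y0 = √(2gH) = √(2 × 9.81 × 76.3) = 38.69 m/s.
v_y0 = v₀ sin θ ⇒ v₀ = 38.69 / sin 41.8° = 58.05 m/s.

58.0 m/s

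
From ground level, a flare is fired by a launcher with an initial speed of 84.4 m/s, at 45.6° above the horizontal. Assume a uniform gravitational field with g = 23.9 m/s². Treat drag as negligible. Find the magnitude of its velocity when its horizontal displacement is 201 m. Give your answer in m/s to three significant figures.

62.7 m/s

vₓ = 84.40 cos 45.6° = 59.05 m/s; v_y0 = 84.40 sin 45.6° = 60.30 m/s.
Time to reach x = 201 m: t = x/vₓ = 201/59.05 = 3.404 s.
Vertical velocity there: v_y = v_y0 − g t = 60.30 − 23.9 × 3.404 = −21.05 m/s.
Speed: √(vₓ² + v_y²) = √(59.05² + 21.05²) = 62.69 m/s.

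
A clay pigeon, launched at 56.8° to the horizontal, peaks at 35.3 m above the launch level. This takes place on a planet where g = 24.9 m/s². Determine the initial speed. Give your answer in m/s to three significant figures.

At the peak v_y = 0, so v_y0 = √(2gH) = √(2 × 24.9 × 35.3) = 41.93 m/s.
v_y0 = v₀ sin θ ⇒ v₀ = 41.93 / sin 56.8° = 50.11 m/s.

50.1 m/s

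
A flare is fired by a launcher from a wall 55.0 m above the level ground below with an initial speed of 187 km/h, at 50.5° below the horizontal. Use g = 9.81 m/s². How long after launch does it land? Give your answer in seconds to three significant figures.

1.20 s

Convert: 187 km/h = 187/3.6 = 51.94 m/s.
Horizontal component vₓ = 51.94 cos 50.5° = 33.04 m/s; vertical v_y0 = −40.08 m/s (downward).
Vertical motion (up positive, ground at y = 0): 4.905 t² − (−40.08) t − 55.0 = 0, so t = (−40.08 + √(40.08² + 2·9.81·55.0)) / 9.81 = (−40.08 + 51.82) / 9.81 = 1.197 s.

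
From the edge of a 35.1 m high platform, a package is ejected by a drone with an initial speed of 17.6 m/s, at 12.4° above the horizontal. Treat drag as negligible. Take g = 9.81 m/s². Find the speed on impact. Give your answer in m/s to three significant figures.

Components: vₓ = 17.60 cos 12.4° = 17.19 m/s, v_y0 = 17.60 sin 12.4° = 3.779 m/s.
Vertical motion (up positive, ground at y = 0): 4.905 t² − (3.779) t − 35.1 = 0, so t = (3.779 + √(3.779² + 2·9.81·35.1)) / 9.81 = (3.779 + 26.51) / 9.81 = 3.088 s.
Vertical velocity at impact: v_y = v_y0 − g t = 3.779 − 9.81 × 3.088 = −26.51 m/s.
Speed: |v| = √(vₓ² + v_y²) = √(17.19² + 26.51²) = 31.60 m/s.

31.6 m/s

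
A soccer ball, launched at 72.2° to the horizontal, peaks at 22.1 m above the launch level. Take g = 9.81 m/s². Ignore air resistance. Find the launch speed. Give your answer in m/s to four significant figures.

At the peak v_y = 0, so v_y0 = √(2gH) = √(2 × 9.81 × 22.1) = 20.82 m/s.
v_y0 = v₀ sin θ ⇒ v₀ = 20.82 / sin 72.2° = 21.87 m/s.

21.87 m/s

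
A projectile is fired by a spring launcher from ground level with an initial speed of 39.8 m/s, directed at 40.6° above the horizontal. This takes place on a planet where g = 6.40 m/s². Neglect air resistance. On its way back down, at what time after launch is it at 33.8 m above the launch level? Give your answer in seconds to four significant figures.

Components: vₓ = 39.80 cos 40.6° = 30.22 m/s, v_y0 = 39.80 sin 40.6° = 25.90 m/s.
Height y(t) = 25.90 t − 3.200 t² = 33.8 gives 3.200 t² − 25.90 t + 33.8 = 0.
Quadratic formula: t = (25.90 ± √238.21) / 6.40 = (25.90 ± 15.43) / 6.40 → t = 1.635 s or 6.459 s.
The descending-branch root is 6.459 s.

6.459 s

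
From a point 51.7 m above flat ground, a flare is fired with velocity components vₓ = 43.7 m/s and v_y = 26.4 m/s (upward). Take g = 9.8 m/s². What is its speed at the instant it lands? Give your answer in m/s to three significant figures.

60.2 m/s

With up positive and y = 0 at the ground: y(t) = 51.7 + (26.40) t − 4.900 t². Setting y = 0 and taking the positive root: t = [26.40 + √(26.40² + 2·9.80·51.7)] / 9.80 = (26.40 + 41.36) / 9.80 = 6.914 s.
Vertical velocity at impact: v_y = v_y0 − g t = 26.40 − 9.80 × 6.914 = −41.36 m/s.
Speed: |v| = √(vₓ² + v_y²) = √(43.70² + 41.36²) = 60.17 m/s.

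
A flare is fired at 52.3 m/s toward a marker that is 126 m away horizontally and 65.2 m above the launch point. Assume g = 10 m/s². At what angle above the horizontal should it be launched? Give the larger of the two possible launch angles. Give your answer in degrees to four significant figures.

Trajectory: y = x tanθ − g x² (1 + tan²θ)/(2v₀²). With x = 126, y = 65.2, v₀ = 52.3, g = 10.0:
29.02 tan²θ − 126 tanθ + (94.22) = 0.
tanθ = [126 ± √(126² − 4 × 29.02 × (94.22))] / (2 × 29.02) = (126 ± 70.28) / 58.04, giving tanθ = 0.9601 or 3.382.
θ = 43.83° or 73.53°; the larger is 73.53°.

73.53°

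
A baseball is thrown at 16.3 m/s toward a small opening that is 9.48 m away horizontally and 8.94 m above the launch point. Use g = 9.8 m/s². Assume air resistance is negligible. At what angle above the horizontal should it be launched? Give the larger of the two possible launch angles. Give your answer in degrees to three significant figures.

76.6°

Trajectory: y = x tanθ − g x² (1 + tan²θ)/(2v₀²). With x = 9.48, y = 8.94, v₀ = 16.3, g = 9.80:
1.657 tan²θ − 9.48 tanθ + (10.60) = 0.
tanθ = [9.48 ± √(9.48² − 4 × 1.657 × (10.60))] / (2 × 1.657) = (9.48 ± 4.429) / 3.315, giving tanθ = 1.524 or 4.196.
θ = 56.73° or 76.59°; the larger is 76.59°.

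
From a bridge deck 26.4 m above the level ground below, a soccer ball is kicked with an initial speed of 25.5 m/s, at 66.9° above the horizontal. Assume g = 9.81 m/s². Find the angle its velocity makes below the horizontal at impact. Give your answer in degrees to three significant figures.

Components: vₓ = 25.50 cos 66.9° = 10.00 m/s, v_y0 = 25.50 sin 66.9° = 23.46 m/s.
With up positive and y = 0 at the ground: y(t) = 26.4 + (23.46) t − 4.905 t². Setting y = 0 and taking the positive root: t = [23.46 + √(23.46² + 2·9.81·26.4)] / 9.81 = (23.46 + 32.68) / 9.81 = 5.722 s.
At impact: v_y = v_y0 − g t = −32.68 m/s; vₓ = 10.00 m/s.
Angle below horizontal: arctan(|v_y|/vₓ) = arctan(32.68/10.00) = 72.98°.

73.0°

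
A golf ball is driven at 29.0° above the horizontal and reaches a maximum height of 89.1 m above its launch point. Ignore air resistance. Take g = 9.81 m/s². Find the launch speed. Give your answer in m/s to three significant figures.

At the peak v_y = 0, so v_y0 = √(2gH) = √(2 × 9.81 × 89.1) = 41.81 m/s.
v_y0 = v₀ sin θ ⇒ v₀ = 41.81 / sin 29.0° = 86.24 m/s.

86.2 m/s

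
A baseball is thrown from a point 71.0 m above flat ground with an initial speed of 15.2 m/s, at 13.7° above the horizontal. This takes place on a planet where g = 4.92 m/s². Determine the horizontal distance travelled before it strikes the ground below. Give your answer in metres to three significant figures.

90.9 m

vₓ = 15.20 cos 13.7° = 14.77 m/s; v_y0 = 15.20 sin 13.7° = 3.600 m/s.
The projectile lands when y = 71.0 + (3.600) t − ½·4.92·t² = 0. Positive root: t = (3.600 + √(3.600² + 2·4.92·71.0)) / 4.92 = (3.600 + 26.68) / 4.92 = 6.154 s.
Horizontal distance: R = vₓ t = 14.77 × 6.154 = 90.87 m.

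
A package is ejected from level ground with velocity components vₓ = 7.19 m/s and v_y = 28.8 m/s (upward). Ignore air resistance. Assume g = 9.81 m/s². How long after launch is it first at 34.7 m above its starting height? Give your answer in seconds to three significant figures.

Require v_y0 t − ½ g t² = 34.7, i.e. 4.905 t² − 28.80 t + 34.7 = 0.
t = [28.80 ± √(28.80² − 2·9.81·34.7)] / 9.81 = (28.80 ± 12.19) / 9.81, so t = 1.693 s or t = 4.179 s.
The first (ascending) time is 1.693 s.

1.69 s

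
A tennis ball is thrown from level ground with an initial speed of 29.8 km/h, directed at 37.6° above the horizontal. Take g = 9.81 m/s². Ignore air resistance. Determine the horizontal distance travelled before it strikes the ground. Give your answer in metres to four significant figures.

6.753 m

Convert: 29.8 km/h = 29.8/3.6 = 8.278 m/s.
Resolve: vₓ = 8.278 cos 37.6° = 6.558 m/s and v_y0 = 8.278 sin 37.6° = 5.051 m/s.
Flight time T = 2 v_y0 / g = 1.030 s.
Range: R = vₓ T = 6.558 × 1.030 = 6.753 m.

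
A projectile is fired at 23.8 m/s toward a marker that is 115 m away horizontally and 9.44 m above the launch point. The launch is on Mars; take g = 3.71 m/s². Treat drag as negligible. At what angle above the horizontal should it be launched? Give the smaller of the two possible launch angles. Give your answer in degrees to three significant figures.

30.5°

Trajectory: y = x tanθ − g x² (1 + tan²θ)/(2v₀²). With x = 115, y = 9.44, v₀ = 23.8, g = 3.71:
43.31 tan²θ − 115 tanθ + (52.75) = 0.
tanθ = [115 ± √(115² − 4 × 43.31 × (52.75))] / (2 × 43.31) = (115 ± 63.93) / 86.62, giving tanθ = 0.5896 or 2.066.
θ = 30.52° or 64.17°; the smaller is 30.52°.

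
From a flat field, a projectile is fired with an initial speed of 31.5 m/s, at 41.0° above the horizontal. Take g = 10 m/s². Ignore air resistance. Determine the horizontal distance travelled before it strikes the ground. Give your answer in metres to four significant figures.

98.26 m

Components: vₓ = 31.50 cos 41.0° = 23.77 m/s, v_y0 = 31.50 sin 41.0° = 20.67 m/s.
Flight time T = 2 v_y0 / g = 4.133 s.
Range: R = vₓ T = 23.77 × 4.133 = 98.26 m.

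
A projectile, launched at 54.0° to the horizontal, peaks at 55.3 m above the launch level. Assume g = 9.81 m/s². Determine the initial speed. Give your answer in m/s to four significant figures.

At the peak v_y = 0, so v_y0 = √(2gH) = √(2 × 9.81 × 55.3) = 32.94 m/s.
v_y0 = v₀ sin θ ⇒ v₀ = 32.94 / sin 54.0° = 40.71 m/s.

40.71 m/s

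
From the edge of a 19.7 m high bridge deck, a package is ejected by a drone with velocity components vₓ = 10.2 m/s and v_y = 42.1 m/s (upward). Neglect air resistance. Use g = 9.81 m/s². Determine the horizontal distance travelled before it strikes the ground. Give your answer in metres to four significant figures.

The projectile lands when y = 19.7 + (42.10) t − ½·9.81·t² = 0. Positive root: t = (42.10 + √(42.10² + 2·9.81·19.7)) / 9.81 = (42.10 + 46.46) / 9.81 = 9.028 s.
Horizontal distance: R = vₓ t = 10.20 × 9.028 = 92.09 m.

92.09 m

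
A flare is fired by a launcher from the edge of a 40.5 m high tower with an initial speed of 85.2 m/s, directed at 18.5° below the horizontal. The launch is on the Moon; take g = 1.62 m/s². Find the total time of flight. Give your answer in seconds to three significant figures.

1.44 s

Resolve: vₓ = 85.20 cos 18.5° = 80.80 m/s and v_y0 = −27.03 m/s (downward).
With up positive and y = 0 at the ground: y(t) = 40.5 + (−27.03) t − 0.8100 t². Setting y = 0 and taking the positive root: t = [−27.03 + √(27.03² + 2·1.62·40.5)] / 1.62 = (−27.03 + 29.36) / 1.62 = 1.436 s.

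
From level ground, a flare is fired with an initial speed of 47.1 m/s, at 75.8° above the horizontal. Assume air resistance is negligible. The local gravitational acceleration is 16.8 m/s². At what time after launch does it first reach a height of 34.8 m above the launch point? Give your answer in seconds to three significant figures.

Horizontal component vₓ = 47.10 cos 75.8° = 11.55 m/s; vertical v_y0 = 47.10 sin 75.8° = 45.66 m/s.
Set y = v_y0 t − ½ g t² = 34.8: 8.400 t² − 45.66 t + 34.8 = 0.
Quadratic formula: t = (45.66 ± √915.64) / 16.8 = (45.66 ± 30.26) / 16.8 → t = 0.9168 s or 4.519 s.
The first (ascending) time is 0.9168 s.

0.917 s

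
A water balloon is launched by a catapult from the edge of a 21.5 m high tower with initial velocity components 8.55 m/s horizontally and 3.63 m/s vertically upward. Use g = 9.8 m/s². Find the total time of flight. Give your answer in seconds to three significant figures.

The projectile lands when y = 21.5 + (3.630) t − ½·9.80·t² = 0. Positive root: t = (3.630 + √(3.630² + 2·9.80·21.5)) / 9.80 = (3.630 + 20.85) / 9.80 = 2.498 s.

2.50 s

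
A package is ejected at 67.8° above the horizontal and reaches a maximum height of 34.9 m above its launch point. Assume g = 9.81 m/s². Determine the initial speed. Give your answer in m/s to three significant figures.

At the peak v_y = 0, so v_y0 = √(2gH) = √(2 × 9.81 × 34.9) = 26.17 m/s.
v_y0 = v₀ sin θ ⇒ v₀ = 26.17 / sin 67.8° = 28.26 m/s.

28.3 m/s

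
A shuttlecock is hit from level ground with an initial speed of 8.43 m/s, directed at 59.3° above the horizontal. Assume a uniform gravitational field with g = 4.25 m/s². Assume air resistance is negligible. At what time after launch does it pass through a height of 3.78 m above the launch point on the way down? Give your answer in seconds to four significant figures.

2.769 s

vₓ = 8.430 cos 59.3° = 4.304 m/s; v_y0 = 8.430 sin 59.3° = 7.249 m/s.
Require v_y0 t − ½ g t² = 3.78, i.e. 2.125 t² − 7.249 t + 3.78 = 0.
t = [7.249 ± √(7.249² − 2·4.25·3.78)] / 4.25 = (7.249 ± 4.518) / 4.25, so t = 0.6425 s or t = 2.769 s.
The descending-branch root is 2.769 s.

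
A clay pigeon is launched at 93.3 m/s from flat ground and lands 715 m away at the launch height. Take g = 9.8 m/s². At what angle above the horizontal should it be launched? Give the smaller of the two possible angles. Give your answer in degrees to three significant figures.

Level-ground range R = v₀² sin(2θ)/g ⇒ sin(2θ) = gR/v₀² = 9.80 × 715 / 93.3² = 0.8049.
2θ = 53.61° or 180° − 53.61° = 126.4°, so θ = 26.80° or 63.20°.
The smaller angle is 26.80°.

26.8°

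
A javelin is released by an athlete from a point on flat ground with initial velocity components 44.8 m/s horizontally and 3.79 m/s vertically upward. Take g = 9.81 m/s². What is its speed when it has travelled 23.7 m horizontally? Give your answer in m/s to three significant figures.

44.8 m/s

At x = 23.7 m, t = x/vₓ = 23.7/44.80 = 0.5290 s.
Vertical velocity there: v_y = v_y0 − g t = 3.790 − 9.81 × 0.5290 = −1.400 m/s.
Speed: √(vₓ² + v_y²) = √(44.80² + 1.400²) = 44.82 m/s.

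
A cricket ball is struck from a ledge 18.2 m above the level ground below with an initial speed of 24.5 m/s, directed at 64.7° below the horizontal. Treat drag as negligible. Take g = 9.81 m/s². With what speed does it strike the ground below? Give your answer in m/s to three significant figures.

30.9 m/s

Components: vₓ = 24.50 cos 64.7° = 10.47 m/s, v_y0 = −22.15 m/s (downward).
The projectile lands when y = 18.2 + (−22.15) t − ½·9.81·t² = 0. Positive root: t = (−22.15 + √(22.15² + 2·9.81·18.2)) / 9.81 = (−22.15 + 29.12) / 9.81 = 0.7100 s.
Vertical velocity at impact: v_y = v_y0 − g t = −22.15 − 9.81 × 0.7100 = −29.12 m/s.
Speed: |v| = √(vₓ² + v_y²) = √(10.47² + 29.12²) = 30.94 m/s.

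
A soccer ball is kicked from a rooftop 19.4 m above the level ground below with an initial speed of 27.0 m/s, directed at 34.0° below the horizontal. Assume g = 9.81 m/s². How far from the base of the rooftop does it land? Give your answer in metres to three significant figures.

Resolve: vₓ = 27.00 cos 34.0° = 22.38 m/s and v_y0 = −15.10 m/s (downward).
With up positive and y = 0 at the ground: y(t) = 19.4 + (−15.10) t − 4.905 t². Setting y = 0 and taking the positive root: t = [−15.10 + √(15.10² + 2·9.81·19.4)] / 9.81 = (−15.10 + 24.67) / 9.81 = 0.9757 s.
Horizontal distance: R = vₓ t = 22.38 × 0.9757 = 21.84 m.

21.8 m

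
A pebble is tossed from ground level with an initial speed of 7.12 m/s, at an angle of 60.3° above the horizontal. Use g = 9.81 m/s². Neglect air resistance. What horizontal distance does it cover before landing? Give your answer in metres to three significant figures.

Horizontal component vₓ = 7.120 cos 60.3° = 3.528 m/s; vertical v_y0 = 7.120 sin 60.3° = 6.185 m/s.
Flight time T = 2 v_y0 / g = 1.261 s.
Horizontal distance R = vₓ T = 3.528 × 1.261 = 4.448 m.

4.45 m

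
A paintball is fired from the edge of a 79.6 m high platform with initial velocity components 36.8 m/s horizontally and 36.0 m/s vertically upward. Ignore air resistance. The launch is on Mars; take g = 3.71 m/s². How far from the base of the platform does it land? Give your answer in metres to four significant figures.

The projectile lands when y = 79.6 + (36.00) t − ½·3.71·t² = 0. Positive root: t = (36.00 + √(36.00² + 2·3.71·79.6)) / 3.71 = (36.00 + 43.44) / 3.71 = 21.41 s.
Horizontal distance: R = vₓ t = 36.80 × 21.41 = 787.9 m.

787.9 m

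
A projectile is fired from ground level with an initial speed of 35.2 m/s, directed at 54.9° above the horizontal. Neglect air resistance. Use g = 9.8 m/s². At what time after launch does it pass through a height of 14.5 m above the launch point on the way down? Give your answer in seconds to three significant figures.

Horizontal component vₓ = 35.20 cos 54.9° = 20.24 m/s; vertical v_y0 = 35.20 sin 54.9° = 28.80 m/s.
Height y(t) = 28.80 t − 4.900 t² = 14.5 gives 4.900 t² − 28.80 t + 14.5 = 0.
Quadratic formula: t = (28.80 ± √545.17) / 9.80 = (28.80 ± 23.35) / 9.80 → t = 0.5561 s or 5.321 s.
The descending-branch root is 5.321 s.

5.32 s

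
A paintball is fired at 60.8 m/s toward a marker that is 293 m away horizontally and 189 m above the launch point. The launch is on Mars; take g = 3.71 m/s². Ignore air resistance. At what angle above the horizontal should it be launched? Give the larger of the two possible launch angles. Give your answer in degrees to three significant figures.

80.4°

Trajectory: y = x tanθ − g x² (1 + tan²θ)/(2v₀²). With x = 293, y = 189, v₀ = 60.8, g = 3.71:
43.08 tan²θ − 293 tanθ + (232.1) = 0.
tanθ = [293 ± √(293² − 4 × 43.08 × (232.1))] / (2 × 43.08) = (293 ± 214.1) / 86.16, giving tanθ = 0.9152 or 5.886.
θ = 42.47° or 80.36°; the larger is 80.36°.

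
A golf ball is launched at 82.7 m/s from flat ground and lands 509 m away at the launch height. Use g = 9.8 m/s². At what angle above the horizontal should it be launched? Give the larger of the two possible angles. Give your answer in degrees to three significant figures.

66.6°

Level-ground range R = v₀² sin(2θ)/g ⇒ sin(2θ) = gR/v₀² = 9.80 × 509 / 82.7² = 0.7293.
2θ = 46.83° or 180° − 46.83° = 133.2°, so θ = 23.42° or 66.58°.
The larger angle is 66.58°.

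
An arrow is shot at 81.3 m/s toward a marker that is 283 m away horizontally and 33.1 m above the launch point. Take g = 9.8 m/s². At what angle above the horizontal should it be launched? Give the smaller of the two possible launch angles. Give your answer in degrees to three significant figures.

19.4°

Trajectory: y = x tanθ − g x² (1 + tan²θ)/(2v₀²). With x = 283, y = 33.1, v₀ = 81.3, g = 9.80:
59.37 tan²θ − 283 tanθ + (92.47) = 0.
tanθ = [283 ± √(283² − 4 × 59.37 × (92.47))] / (2 × 59.37) = (283 ± 241.1) / 118.7, giving tanθ = 0.3529 or 4.414.
θ = 19.44° or 77.23°; the smaller is 19.44°.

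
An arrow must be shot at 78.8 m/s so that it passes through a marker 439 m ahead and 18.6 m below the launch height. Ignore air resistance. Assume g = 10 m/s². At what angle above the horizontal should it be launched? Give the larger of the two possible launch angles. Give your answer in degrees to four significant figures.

Trajectory: y = x tanθ − g x² (1 + tan²θ)/(2v₀²). With x = 439, y = −18.6, v₀ = 78.8, g = 10.0:
155.2 tan²θ − 439 tanθ + (136.6) = 0.
tanθ = [439 ± √(439² − 4 × 155.2 × (136.6))] / (2 × 155.2) = (439 ± 328.5) / 310.4, giving tanθ = 0.3559 or 2.473.
θ = 19.59° or 67.98°; the larger is 67.98°.

67.98°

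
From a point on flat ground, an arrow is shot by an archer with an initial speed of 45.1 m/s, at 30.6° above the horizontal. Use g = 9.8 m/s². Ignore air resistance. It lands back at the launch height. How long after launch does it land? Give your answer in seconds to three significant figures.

Resolve: vₓ = 45.10 cos 30.6° = 38.82 m/s and v_y0 = 45.10 sin 30.6° = 22.96 m/s.
It returns to y = 0 when t = 2 v_y0 / g = 2(22.96)/9.80 = 4.685 s.

4.69 s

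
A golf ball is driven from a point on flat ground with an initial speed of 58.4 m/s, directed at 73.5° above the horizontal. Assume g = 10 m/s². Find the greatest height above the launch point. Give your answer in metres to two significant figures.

Components: vₓ = 58.40 cos 73.5° = 16.59 m/s, v_y0 = 58.40 sin 73.5° = 56.00 m/s.
Peak height H = v_y0² / (2g) = 3135.4 / 20.00 = 156.8 m.

160 m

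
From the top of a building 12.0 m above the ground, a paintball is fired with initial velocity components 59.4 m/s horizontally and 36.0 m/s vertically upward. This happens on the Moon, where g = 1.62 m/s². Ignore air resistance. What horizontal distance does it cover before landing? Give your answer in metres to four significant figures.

Vertical motion (up positive, ground at y = 0): 0.8100 t² − (36.00) t − 12.0 = 0, so t = (36.00 + √(36.00² + 2·1.62·12.0)) / 1.62 = (36.00 + 36.54) / 1.62 = 44.78 s.
Horizontal distance: R = vₓ t = 59.40 × 44.78 = 2660 m.

2660 m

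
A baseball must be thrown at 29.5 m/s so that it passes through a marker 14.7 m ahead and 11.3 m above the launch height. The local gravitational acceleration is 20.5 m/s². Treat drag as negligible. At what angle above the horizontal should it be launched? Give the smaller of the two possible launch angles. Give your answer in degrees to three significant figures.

49.8°

Trajectory: y = x tanθ − g x² (1 + tan²θ)/(2v₀²). With x = 14.7, y = 11.3, v₀ = 29.5, g = 20.5:
2.545 tan²θ − 14.7 tanθ + (13.85) = 0.
tanθ = [14.7 ± √(14.7² − 4 × 2.545 × (13.85))] / (2 × 2.545) = (14.7 ± 8.668) / 5.090, giving tanθ = 1.185 or 4.591.
θ = 49.84° or 77.71°; the smaller is 49.84°.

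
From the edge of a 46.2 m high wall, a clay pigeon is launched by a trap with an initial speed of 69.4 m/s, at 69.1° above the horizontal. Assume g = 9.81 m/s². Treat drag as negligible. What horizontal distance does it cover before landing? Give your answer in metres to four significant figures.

344.0 m

Horizontal component vₓ = 69.40 cos 69.1° = 24.76 m/s; vertical v_y0 = 69.40 sin 69.1° = 64.83 m/s.
Vertical motion (up positive, ground at y = 0): 4.905 t² − (64.83) t − 46.2 = 0, so t = (64.83 + √(64.83² + 2·9.81·46.2)) / 9.81 = (64.83 + 71.48) / 9.81 = 13.90 s.
Horizontal distance: R = vₓ t = 24.76 × 13.90 = 344.0 m.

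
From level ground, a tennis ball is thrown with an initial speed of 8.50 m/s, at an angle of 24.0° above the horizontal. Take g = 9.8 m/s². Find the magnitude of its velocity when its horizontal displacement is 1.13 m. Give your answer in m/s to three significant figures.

Horizontal component vₓ = 8.500 cos 24.0° = 7.765 m/s; vertical v_y0 = 8.500 sin 24.0° = 3.457 m/s.
x = vₓ t ⇒ t = 1.13/7.765 = 0.1455 s.
Vertical velocity there: v_y = v_y0 − g t = 3.457 − 9.80 × 0.1455 = 2.031 m/s.
Speed: √(vₓ² + v_y²) = √(7.765² + 2.031²) = 8.026 m/s.

8.03 m/s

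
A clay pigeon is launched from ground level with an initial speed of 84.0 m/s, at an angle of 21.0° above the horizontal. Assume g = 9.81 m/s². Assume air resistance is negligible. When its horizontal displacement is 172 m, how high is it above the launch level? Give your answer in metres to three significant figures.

42.4 m

vₓ = 84.00 cos 21.0° = 78.42 m/s; v_y0 = 84.00 sin 21.0° = 30.10 m/s.
At x = 172 m, t = x/vₓ = 172/78.42 = 2.193 s.
Height: y = v_y0 t − ½ g t² = 30.10 × 2.193 − 4.905 × 2.193² = 66.02 − 23.60 = 42.43 m.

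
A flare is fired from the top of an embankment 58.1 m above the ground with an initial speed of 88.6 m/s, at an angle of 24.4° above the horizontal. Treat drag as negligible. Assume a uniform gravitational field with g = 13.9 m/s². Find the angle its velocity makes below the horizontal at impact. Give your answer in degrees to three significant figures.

34.0°

Resolve: vₓ = 88.60 cos 24.4° = 80.69 m/s and v_y0 = 88.60 sin 24.4° = 36.60 m/s.
With up positive and y = 0 at the ground: y(t) = 58.1 + (36.60) t − 6.950 t². Setting y = 0 and taking the positive root: t = [36.60 + √(36.60² + 2·13.9·58.1)] / 13.9 = (36.60 + 54.36) / 13.9 = 6.544 s.
At impact: v_y = v_y0 − g t = −54.36 m/s; vₓ = 80.69 m/s.
Angle below horizontal: arctan(|v_y|/vₓ) = arctan(54.36/80.69) = 33.97°.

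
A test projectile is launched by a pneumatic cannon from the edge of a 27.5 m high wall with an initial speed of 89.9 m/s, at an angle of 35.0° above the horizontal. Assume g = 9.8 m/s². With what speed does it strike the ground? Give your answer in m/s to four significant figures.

92.85 m/s

vₓ = 89.90 cos 35.0° = 73.64 m/s; v_y0 = 89.90 sin 35.0° = 51.56 m/s.
The projectile lands when y = 27.5 + (51.56) t − ½·9.80·t² = 0. Positive root: t = (51.56 + √(51.56² + 2·9.80·27.5)) / 9.80 = (51.56 + 56.55) / 9.80 = 11.03 s.
Vertical velocity at impact: v_y = v_y0 − g t = 51.56 − 9.80 × 11.03 = −56.55 m/s.
Speed: |v| = √(vₓ² + v_y²) = √(73.64² + 56.55²) = 92.85 m/s.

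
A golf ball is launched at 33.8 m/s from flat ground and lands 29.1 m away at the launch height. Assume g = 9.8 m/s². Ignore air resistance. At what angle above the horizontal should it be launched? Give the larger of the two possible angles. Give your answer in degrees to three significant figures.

82.8°

From R = (v₀²/g) sin 2θ: sin 2θ = 9.80 × 29.1 / 1142.4 = 0.2496.
2θ = 14.46° or 180° − 14.46° = 165.5°, so θ = 7.228° or 82.77°.
The larger angle is 82.77°.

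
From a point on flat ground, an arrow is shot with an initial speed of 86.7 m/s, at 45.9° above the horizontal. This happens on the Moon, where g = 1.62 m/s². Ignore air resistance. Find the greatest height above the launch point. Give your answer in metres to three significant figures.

1200 m

vₓ = 86.70 cos 45.9° = 60.34 m/s; v_y0 = 86.70 sin 45.9° = 62.26 m/s.
Peak height H = v_y0² / (2g) = 3876.5 / 3.240 = 1196 m.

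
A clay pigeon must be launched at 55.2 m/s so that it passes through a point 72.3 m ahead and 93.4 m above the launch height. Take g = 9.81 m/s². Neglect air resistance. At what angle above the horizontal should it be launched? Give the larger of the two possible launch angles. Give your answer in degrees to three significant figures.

81.7°

Trajectory: y = x tanθ − g x² (1 + tan²θ)/(2v₀²). With x = 72.3, y = 93.4, v₀ = 55.2, g = 9.81:
8.415 tan²θ − 72.3 tanθ + (101.8) = 0.
tanθ = [72.3 ± √(72.3² − 4 × 8.415 × (101.8))] / (2 × 8.415) = (72.3 ± 42.43) / 16.83, giving tanθ = 1.775 or 6.817.
θ = 60.60° or 81.66°; the larger is 81.66°.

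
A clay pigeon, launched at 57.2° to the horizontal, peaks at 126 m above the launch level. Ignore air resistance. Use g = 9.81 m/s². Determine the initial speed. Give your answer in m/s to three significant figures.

59.2 m/s

At the peak v_y = 0, so v_y0 = √(2gH) = √(2 × 9.81 × 126) = 49.72 m/s.
v_y0 = v₀ sin θ ⇒ v₀ = 49.72 / sin 57.2° = 59.15 m/s.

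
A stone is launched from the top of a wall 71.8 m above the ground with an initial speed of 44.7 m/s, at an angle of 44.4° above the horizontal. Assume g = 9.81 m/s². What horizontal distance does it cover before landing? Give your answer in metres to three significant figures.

261 m

Horizontal component vₓ = 44.70 cos 44.4° = 31.94 m/s; vertical v_y0 = 44.70 sin 44.4° = 31.27 m/s.
With up positive and y = 0 at the ground: y(t) = 71.8 + (31.27) t − 4.905 t². Setting y = 0 and taking the positive root: t = [31.27 + √(31.27² + 2·9.81·71.8)] / 9.81 = (31.27 + 48.86) / 9.81 = 8.168 s.
Horizontal distance: R = vₓ t = 31.94 × 8.168 = 260.9 m.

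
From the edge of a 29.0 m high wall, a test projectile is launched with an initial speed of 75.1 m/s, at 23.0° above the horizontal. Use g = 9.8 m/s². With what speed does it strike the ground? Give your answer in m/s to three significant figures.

Resolve: vₓ = 75.10 cos 23.0° = 69.13 m/s and v_y0 = 75.10 sin 23.0° = 29.34 m/s.
Vertical motion (up positive, ground at y = 0): 4.900 t² − (29.34) t − 29.0 = 0, so t = (29.34 + √(29.34² + 2·9.80·29.0)) / 9.80 = (29.34 + 37.81) / 9.80 = 6.852 s.
Vertical velocity at impact: v_y = v_y0 − g t = 29.34 − 9.80 × 6.852 = −37.81 m/s.
Speed: |v| = √(vₓ² + v_y²) = √(69.13² + 37.81²) = 78.79 m/s.

78.8 m/s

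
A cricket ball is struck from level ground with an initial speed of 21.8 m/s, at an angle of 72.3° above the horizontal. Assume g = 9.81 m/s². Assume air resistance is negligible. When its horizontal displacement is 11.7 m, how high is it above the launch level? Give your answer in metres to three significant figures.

Components: vₓ = 21.80 cos 72.3° = 6.628 m/s, v_y0 = 21.80 sin 72.3° = 20.77 m/s.
x = vₓ t ⇒ t = 11.7/6.628 = 1.765 s.
Height: y = v_y0 t − ½ g t² = 20.77 × 1.765 − 4.905 × 1.765² = 36.66 − 15.28 = 21.38 m.

21.4 m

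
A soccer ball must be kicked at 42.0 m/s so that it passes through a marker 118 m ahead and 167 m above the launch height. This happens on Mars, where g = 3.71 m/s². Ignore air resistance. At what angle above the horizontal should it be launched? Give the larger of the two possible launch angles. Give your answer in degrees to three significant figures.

Trajectory: y = x tanθ − g x² (1 + tan²θ)/(2v₀²). With x = 118, y = 167, v₀ = 42.0, g = 3.71:
14.64 tan²θ − 118 tanθ + (181.6) = 0.
tanθ = [118 ± √(118² − 4 × 14.64 × (181.6))] / (2 × 14.64) = (118 ± 57.32) / 29.28, giving tanθ = 2.072 or 5.987.
θ = 64.24° or 80.52°; the larger is 80.52°.

80.5°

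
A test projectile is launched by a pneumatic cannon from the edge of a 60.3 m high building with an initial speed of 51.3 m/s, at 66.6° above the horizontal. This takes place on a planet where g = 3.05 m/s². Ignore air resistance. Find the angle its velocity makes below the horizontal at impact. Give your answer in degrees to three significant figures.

Components: vₓ = 51.30 cos 66.6° = 20.37 m/s, v_y0 = 51.30 sin 66.6° = 47.08 m/s.
The projectile lands when y = 60.3 + (47.08) t − ½·3.05·t² = 0. Positive root: t = (47.08 + √(47.08² + 2·3.05·60.3)) / 3.05 = (47.08 + 50.84) / 3.05 = 32.10 s.
At impact: v_y = v_y0 − g t = −50.84 m/s; vₓ = 20.37 m/s.
Angle below horizontal: arctan(|v_y|/vₓ) = arctan(50.84/20.37) = 68.16°.

68.2°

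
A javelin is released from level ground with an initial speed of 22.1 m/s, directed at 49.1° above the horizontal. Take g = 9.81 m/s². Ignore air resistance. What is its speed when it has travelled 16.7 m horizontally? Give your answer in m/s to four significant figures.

15.44 m/s

Components: vₓ = 22.10 cos 49.1° = 14.47 m/s, v_y0 = 22.10 sin 49.1° = 16.70 m/s.
At x = 16.7 m, t = x/vₓ = 16.7/14.47 = 1.154 s.
Vertical velocity there: v_y = v_y0 − g t = 16.70 − 9.81 × 1.154 = 5.382 m/s.
Speed: √(vₓ² + v_y²) = √(14.47² + 5.382²) = 15.44 m/s.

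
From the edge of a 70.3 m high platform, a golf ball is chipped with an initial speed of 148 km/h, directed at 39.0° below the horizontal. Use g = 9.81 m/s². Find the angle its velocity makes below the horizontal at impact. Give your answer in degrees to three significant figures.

54.8°

Convert: 148 km/h = 148/3.6 = 41.11 m/s.
vₓ = 41.11 cos 39.0° = 31.95 m/s; v_y0 = −25.87 m/s (downward).
With up positive and y = 0 at the ground: y(t) = 70.3 + (−25.87) t − 4.905 t². Setting y = 0 and taking the positive root: t = [−25.87 + √(25.87² + 2·9.81·70.3)] / 9.81 = (−25.87 + 45.26) / 9.81 = 1.977 s.
At impact: v_y = v_y0 − g t = −45.26 m/s; vₓ = 31.95 m/s.
Angle below horizontal: arctan(|v_y|/vₓ) = arctan(45.26/31.95) = 54.78°.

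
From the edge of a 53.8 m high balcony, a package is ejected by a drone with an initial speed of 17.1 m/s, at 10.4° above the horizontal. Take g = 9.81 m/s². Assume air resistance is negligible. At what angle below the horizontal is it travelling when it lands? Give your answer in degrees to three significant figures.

62.7°

Resolve: vₓ = 17.10 cos 10.4° = 16.82 m/s and v_y0 = 17.10 sin 10.4° = 3.087 m/s.
With up positive and y = 0 at the ground: y(t) = 53.8 + (3.087) t − 4.905 t². Setting y = 0 and taking the positive root: t = [3.087 + √(3.087² + 2·9.81·53.8)] / 9.81 = (3.087 + 32.64) / 9.81 = 3.641 s.
At impact: v_y = v_y0 − g t = −32.64 m/s; vₓ = 16.82 m/s.
Angle below horizontal: arctan(|v_y|/vₓ) = arctan(32.64/16.82) = 62.74°.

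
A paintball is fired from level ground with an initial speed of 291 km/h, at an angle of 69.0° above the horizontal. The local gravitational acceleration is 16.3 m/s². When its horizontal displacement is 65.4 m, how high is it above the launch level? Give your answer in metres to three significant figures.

Convert: 291 km/h = 291/3.6 = 80.83 m/s.
Components: vₓ = 80.83 cos 69.0° = 28.97 m/s, v_y0 = 80.83 sin 69.0° = 75.46 m/s.
Time to reach x = 65.4 m: t = x/vₓ = 65.4/28.97 = 2.258 s.
Height: y = v_y0 t − ½ g t² = 75.46 × 2.258 − 8.150 × 2.258² = 170.4 − 41.54 = 128.8 m.

129 m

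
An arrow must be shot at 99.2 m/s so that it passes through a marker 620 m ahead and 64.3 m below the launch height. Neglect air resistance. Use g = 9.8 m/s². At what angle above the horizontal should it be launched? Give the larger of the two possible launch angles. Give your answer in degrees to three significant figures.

Trajectory: y = x tanθ − g x² (1 + tan²θ)/(2v₀²). With x = 620, y = −64.3, v₀ = 99.2, g = 9.80:
191.4 tan²θ − 620 tanθ + (127.1) = 0.
tanθ = [620 ± √(620² − 4 × 191.4 × (127.1))] / (2 × 191.4) = (620 ± 535.8) / 382.8, giving tanθ = 0.2199 or 3.019.
θ = 12.40° or 71.67°; the larger is 71.67°.

71.7°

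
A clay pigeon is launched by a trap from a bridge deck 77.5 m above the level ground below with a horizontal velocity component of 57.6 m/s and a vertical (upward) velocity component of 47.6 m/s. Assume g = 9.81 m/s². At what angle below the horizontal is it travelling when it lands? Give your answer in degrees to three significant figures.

46.9°

The projectile lands when y = 77.5 + (47.60) t − ½·9.81·t² = 0. Positive root: t = (47.60 + √(47.60² + 2·9.81·77.5)) / 9.81 = (47.60 + 61.53) / 9.81 = 11.12 s.
At impact: v_y = v_y0 − g t = −61.53 m/s; vₓ = 57.60 m/s.
Angle below horizontal: arctan(|v_y|/vₓ) = arctan(61.53/57.60) = 46.89°.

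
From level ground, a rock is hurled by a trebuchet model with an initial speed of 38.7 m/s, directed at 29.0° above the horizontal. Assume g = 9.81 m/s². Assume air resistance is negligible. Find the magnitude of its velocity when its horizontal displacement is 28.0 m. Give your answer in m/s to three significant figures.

Horizontal component vₓ = 38.70 cos 29.0° = 33.85 m/s; vertical v_y0 = 38.70 sin 29.0° = 18.76 m/s.
Time to reach x = 28.0 m: t = x/vₓ = 28.0/33.85 = 0.8272 s.
Vertical velocity there: v_y = v_y0 − g t = 18.76 − 9.81 × 0.8272 = 10.65 m/s.
Speed: √(vₓ² + v_y²) = √(33.85² + 10.65²) = 35.48 m/s.

35.5 m/s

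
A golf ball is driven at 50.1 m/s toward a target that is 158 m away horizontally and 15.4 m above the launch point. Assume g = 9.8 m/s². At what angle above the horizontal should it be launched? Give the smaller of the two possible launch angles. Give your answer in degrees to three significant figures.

25.4°

Trajectory: y = x tanθ − g x² (1 + tan²θ)/(2v₀²). With x = 158, y = 15.4, v₀ = 50.1, g = 9.80:
48.73 tan²θ − 158 tanθ + (64.13) = 0.
tanθ = [158 ± √(158² − 4 × 48.73 × (64.13))] / (2 × 48.73) = (158 ± 111.6) / 97.47, giving tanθ = 0.4757 or 2.766.
θ = 25.44° or 70.13°; the smaller is 25.44°.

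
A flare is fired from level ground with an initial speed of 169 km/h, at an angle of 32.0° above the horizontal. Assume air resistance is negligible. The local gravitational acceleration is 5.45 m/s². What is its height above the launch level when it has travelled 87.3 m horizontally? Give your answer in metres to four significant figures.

Convert: 169 km/h = 169/3.6 = 46.94 m/s.
Horizontal component vₓ = 46.94 cos 32.0° = 39.81 m/s; vertical v_y0 = 46.94 sin 32.0° = 24.88 m/s.
x = vₓ t ⇒ t = 87.3/39.81 = 2.193 s.
Height: y = v_y0 t − ½ g t² = 24.88 × 2.193 − 2.725 × 2.193² = 54.55 − 13.10 = 41.45 m.

41.45 m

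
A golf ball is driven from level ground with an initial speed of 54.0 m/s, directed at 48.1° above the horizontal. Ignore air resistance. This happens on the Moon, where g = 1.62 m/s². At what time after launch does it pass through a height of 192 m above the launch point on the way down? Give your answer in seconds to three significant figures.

Horizontal component vₓ = 54.00 cos 48.1° = 36.06 m/s; vertical v_y0 = 54.00 sin 48.1° = 40.19 m/s.
Height y(t) = 40.19 t − 0.8100 t² = 192 gives 0.8100 t² − 40.19 t + 192 = 0.
Quadratic formula: t = (40.19 ± √993.38) / 1.62 = (40.19 ± 31.52) / 1.62 → t = 5.355 s or 44.27 s.
The descending-branch root is 44.27 s.

44.3 s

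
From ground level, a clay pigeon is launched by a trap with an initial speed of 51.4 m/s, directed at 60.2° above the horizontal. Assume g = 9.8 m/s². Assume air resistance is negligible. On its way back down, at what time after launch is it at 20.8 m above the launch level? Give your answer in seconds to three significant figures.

Components: vₓ = 51.40 cos 60.2° = 25.54 m/s, v_y0 = 51.40 sin 60.2° = 44.60 m/s.
Require v_y0 t − ½ g t² = 20.8, i.e. 4.900 t² − 44.60 t + 20.8 = 0.
t = [44.60 ± √(44.60² − 2·9.80·20.8)] / 9.80 = (44.60 ± 39.77) / 9.80, so t = 0.4930 s or t = 8.610 s.
The descending-branch root is 8.610 s.

8.61 s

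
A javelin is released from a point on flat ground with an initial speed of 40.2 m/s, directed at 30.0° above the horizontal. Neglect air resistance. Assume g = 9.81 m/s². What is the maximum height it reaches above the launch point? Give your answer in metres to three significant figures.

20.6 m

vₓ = 40.20 cos 30.0° = 34.81 m/s; v_y0 = 40.20 sin 30.0° = 20.10 m/s.
Peak height H = v_y0² / (2g) = 404.01 / 19.62 = 20.59 m.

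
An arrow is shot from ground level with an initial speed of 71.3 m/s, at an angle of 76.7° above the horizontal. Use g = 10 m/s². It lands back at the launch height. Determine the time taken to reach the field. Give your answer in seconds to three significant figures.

Components: vₓ = 71.30 cos 76.7° = 16.40 m/s, v_y0 = 71.30 sin 76.7° = 69.39 m/s.
Landing at launch height ⇒ T = 2 v_y0 / g = 2 × 69.39 / 10.0 = 13.88 s.

13.9 s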